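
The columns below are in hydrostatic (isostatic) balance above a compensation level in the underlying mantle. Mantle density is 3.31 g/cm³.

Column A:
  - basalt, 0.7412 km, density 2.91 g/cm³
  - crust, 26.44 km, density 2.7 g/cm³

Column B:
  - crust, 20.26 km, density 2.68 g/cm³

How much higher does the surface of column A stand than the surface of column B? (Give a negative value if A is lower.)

1.11 km

For any compensation level in the mantle, the mantle terms cancel and isostasy reduces to e = (Σt_A − Σt_B) − (Σ(ρt)_A − Σ(ρt)_B) / ρ_m.
Σt_A = 27.1812 km; Σt_B = 20.26 km; Σ(ρt)_A = 73.544892; Σ(ρt)_B = 54.2968 (in km·g/cm³).
e = (27.1812 − 20.26) − (73.544892 − 54.2968) / 3.31 = 1.11 km.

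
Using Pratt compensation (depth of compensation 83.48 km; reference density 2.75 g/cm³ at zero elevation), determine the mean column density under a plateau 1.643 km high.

Pratt balance: ρ_ref D = ρ (D + h).
ρ = ρ_ref D/(D + h) = 2.75 × 83.48 km/(83.48 km + 1.643 km) = 2.7 g/cm³.

2.7 g/cm³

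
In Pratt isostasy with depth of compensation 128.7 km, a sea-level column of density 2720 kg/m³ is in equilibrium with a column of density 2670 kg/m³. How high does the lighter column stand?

2.41 km

ρ_ref D = ρ (D + h) → h = D (ρ_ref − ρ)/ρ.
h = 128.7 km × (2720 − 2670)/2670 = 2.41 km.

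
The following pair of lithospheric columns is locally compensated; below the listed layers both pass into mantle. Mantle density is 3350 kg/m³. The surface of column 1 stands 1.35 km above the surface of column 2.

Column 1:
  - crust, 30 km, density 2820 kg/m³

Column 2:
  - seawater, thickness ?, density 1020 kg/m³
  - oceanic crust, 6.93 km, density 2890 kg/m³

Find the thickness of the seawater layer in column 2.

3.51 km

Take the compensation level at the base of the deeper column (depth z_c below the surface of column 1) and equate Σ ρ_i t_i down to z_c; mantle fills any gap and the z_c terms cancel.
Column 1: 30×2820 + (z_c − 30)×3350
Column 2: 1.35×0 + x×1020 + 6.93×2890 + (z_c − 1.35 − 6.93 − x)×3350
The z_c×3350 term appears on both sides and cancels. Collect the known terms of each column as K = Σ(ρt)_known − 3350 × (depth of known layers): K_1 = 84600 − 3350×30 = −15900; K_2 = 20027.7 − 3350×(1.35 + 6.93) = −7710.3.
Balance: K_1 = K_2 − x×(3350 − 1020), so x = (K_2 − K_1)/(3350 − 1020) = 8189.7/2330 = 3.51 km.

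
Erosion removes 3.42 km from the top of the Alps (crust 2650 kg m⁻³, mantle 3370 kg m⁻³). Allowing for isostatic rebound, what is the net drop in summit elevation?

0.731 km

Rebound u = e ρ_c/ρ_m = 3.42 km × 2650/3370 = 2.689 km.
Net surface drop = e − u = 3.42 km − 2.689 km = e (ρ_m − ρ_c)/ρ_m = 0.731 km.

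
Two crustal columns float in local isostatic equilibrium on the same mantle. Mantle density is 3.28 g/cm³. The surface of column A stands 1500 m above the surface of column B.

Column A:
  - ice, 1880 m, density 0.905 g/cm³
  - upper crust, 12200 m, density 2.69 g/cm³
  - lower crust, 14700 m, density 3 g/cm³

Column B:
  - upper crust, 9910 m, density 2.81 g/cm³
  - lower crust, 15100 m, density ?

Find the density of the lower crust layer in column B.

Take the compensation level at the base of the deeper column (depth z_c below the surface of column A) and equate Σ ρ_i t_i down to z_c; mantle fills any gap and the z_c terms cancel.
Column A: 1880×0.905 + 12200×2.69 + 14700×3 + (z_c − 28780)×3.28
Column B: 1500×0 + 9910×2.81 + 15100×ρ + (z_c − 1500 − 25010)×3.28
The z_c×3.28 term appears on both sides and cancels. Collect the known terms of each column as K = Σ(ρt)_known − 3.28 × (depth of known layers): K_A = 78619.4 − 3.28×28780 = −15779; K_B = 27847.1 − 3.28×(1500 + 25010) = −59105.7.
Balance: K_A = K_B + 15100×ρ, so ρ = (K_A − K_B)/15100 = 43326.7/15100 = 2.87 g/cm³.

2.87 g/cm³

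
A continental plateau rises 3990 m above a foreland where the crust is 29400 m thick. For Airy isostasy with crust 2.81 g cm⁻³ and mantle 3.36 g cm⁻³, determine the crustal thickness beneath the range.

53800 m

Root depth r = h ρ_c / (ρ_m − ρ_c) = 3990 m × 2.81 / 0.55 = 20390 m.
Total thickness = T + h + r = 29400 m + 3990 m + 20390 m = 53800 m.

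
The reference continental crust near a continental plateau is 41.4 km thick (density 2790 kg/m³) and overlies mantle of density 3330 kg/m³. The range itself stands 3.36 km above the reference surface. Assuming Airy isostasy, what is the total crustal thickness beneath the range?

62.1 km

Root depth r = h ρ_c / (ρ_m − ρ_c) = 3.36 km × 2790 / 540 = 17.36 km.
Total thickness = T + h + r = 41.4 km + 3.36 km + 17.36 km = 62.1 km.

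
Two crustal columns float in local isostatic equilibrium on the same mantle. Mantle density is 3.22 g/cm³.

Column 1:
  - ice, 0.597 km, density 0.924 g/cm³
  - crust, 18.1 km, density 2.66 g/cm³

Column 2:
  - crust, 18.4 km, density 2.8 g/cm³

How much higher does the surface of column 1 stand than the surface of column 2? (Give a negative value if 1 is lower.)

1.17 km

For any compensation level in the mantle, the mantle terms cancel and isostasy reduces to e = (Σt_1 − Σt_2) − (Σ(ρt)_1 − Σ(ρt)_2) / ρ_m.
Σt_1 = 18.697 km; Σt_2 = 18.4 km; Σ(ρt)_1 = 48.697628; Σ(ρt)_2 = 51.52 (in km·g/cm³).
e = (18.697 − 18.4) − (48.697628 − 51.52) / 3.22 = 1.17 km.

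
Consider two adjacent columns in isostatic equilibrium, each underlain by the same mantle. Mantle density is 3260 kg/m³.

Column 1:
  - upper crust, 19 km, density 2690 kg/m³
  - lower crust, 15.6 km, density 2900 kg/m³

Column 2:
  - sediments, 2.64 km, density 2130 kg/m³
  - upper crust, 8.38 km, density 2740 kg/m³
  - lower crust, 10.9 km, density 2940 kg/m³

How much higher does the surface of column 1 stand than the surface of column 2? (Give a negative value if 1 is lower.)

For any compensation level in the mantle, the mantle terms cancel and isostasy reduces to e = (Σt_1 − Σt_2) − (Σ(ρt)_1 − Σ(ρt)_2) / ρ_m.
Σt_1 = 34.6 km; Σt_2 = 21.92 km; Σ(ρt)_1 = 96350; Σ(ρt)_2 = 60630.4 (in km·kg/m³).
e = (34.6 − 21.92) − (96350 − 60630.4) / 3260 = 1.72 km.

1.72 km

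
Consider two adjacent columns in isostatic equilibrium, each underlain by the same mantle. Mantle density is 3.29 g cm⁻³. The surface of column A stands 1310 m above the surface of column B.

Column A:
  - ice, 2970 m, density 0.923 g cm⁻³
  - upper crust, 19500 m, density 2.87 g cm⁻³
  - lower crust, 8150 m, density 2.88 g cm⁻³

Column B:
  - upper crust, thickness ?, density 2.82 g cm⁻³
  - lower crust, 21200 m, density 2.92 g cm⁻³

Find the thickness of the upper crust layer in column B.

13600 m

Take the compensation level at the base of the deeper column (depth z_c below the surface of column A) and equate Σ ρ_i t_i down to z_c; mantle fills any gap and the z_c terms cancel.
Column A: 2970×0.923 + 19500×2.87 + 8150×2.88 + (z_c − 30620)×3.29
Column B: 1310×0 + x×2.82 + 21200×2.92 + (z_c − 1310 − 21200 − x)×3.29
The z_c×3.29 term appears on both sides and cancels. Collect the known terms of each column as K = Σ(ρt)_known − 3.29 × (depth of known layers): K_A = 82178.31 − 3.29×30620 = −18561.49; K_B = 61904 − 3.29×(1310 + 21200) = −12153.9.
Balance: K_A = K_B − x×(3.29 − 2.82), so x = (K_B − K_A)/(3.29 − 2.82) = 6407.59/0.47 = 13600 m.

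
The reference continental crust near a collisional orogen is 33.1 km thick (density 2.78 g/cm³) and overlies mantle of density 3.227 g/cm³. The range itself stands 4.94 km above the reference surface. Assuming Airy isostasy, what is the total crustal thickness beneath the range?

68.8 km

Root depth r = h ρ_c / (ρ_m − ρ_c) = 4.94 km × 2.78 / 0.447 = 30.72 km.
Total thickness = T + h + r = 33.1 km + 4.94 km + 30.72 km = 68.8 km.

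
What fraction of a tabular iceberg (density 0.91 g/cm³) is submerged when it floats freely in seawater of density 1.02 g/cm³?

Submerged fraction = ρ_obj/ρ_fluid = 0.91/1.02 = 0.892.

0.892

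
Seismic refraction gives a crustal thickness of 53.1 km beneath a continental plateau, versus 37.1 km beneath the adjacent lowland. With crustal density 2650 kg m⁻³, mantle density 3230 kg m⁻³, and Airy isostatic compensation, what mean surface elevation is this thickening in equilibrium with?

Excess crust Δ = 53.1 km − 37.1 km = 16 km, split between elevation h and root r with h + r = Δ.
Airy balance ρ_c h = (ρ_m − ρ_c) r gives r = h ρ_c/(ρ_m − ρ_c), so h (1 + ρ_c/(ρ_m − ρ_c)) = Δ, i.e. h = Δ (ρ_m − ρ_c)/ρ_m.
h = 16 km × 580/3230 = 2.87 km.

2.87 km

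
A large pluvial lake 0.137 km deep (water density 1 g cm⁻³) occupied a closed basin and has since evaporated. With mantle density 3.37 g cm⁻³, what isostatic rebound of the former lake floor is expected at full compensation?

u = d ρ_w/ρ_m = 0.137 km × 1/3.37 = 0.0407 km.

0.0407 km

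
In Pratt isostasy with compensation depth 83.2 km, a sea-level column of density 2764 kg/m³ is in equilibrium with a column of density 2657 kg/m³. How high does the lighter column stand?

3.35 km

ρ_ref D = ρ (D + h) → h = D (ρ_ref − ρ)/ρ.
h = 83.2 km × (2764 − 2657)/2657 = 3.35 km.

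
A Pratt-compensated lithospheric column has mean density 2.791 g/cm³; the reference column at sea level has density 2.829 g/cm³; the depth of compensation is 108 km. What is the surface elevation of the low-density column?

ρ_ref D = ρ (D + h) → h = D (ρ_ref − ρ)/ρ.
h = 108 km × (2.829 − 2.791)/2.791 = 1.47 km.

1.47 km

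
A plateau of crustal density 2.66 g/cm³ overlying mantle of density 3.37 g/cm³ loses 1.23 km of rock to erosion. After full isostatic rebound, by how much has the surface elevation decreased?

0.259 km

Rebound u = e ρ_c/ρ_m = 1.23 km × 2.66/3.37 = 0.9709 km.
Net surface drop = e − u = 1.23 km − 0.9709 km = e (ρ_m − ρ_c)/ρ_m = 0.259 km.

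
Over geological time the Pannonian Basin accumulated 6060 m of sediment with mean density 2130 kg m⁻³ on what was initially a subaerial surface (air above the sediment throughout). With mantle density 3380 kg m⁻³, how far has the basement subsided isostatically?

3820 m

Subaerial load: s = t ρ_sed / ρ_m = 6060 m × 2130/3380 = 3820 m.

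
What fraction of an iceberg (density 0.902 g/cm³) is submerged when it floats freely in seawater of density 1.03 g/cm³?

0.876

Submerged fraction = ρ_obj/ρ_fluid = 0.902/1.03 = 0.876.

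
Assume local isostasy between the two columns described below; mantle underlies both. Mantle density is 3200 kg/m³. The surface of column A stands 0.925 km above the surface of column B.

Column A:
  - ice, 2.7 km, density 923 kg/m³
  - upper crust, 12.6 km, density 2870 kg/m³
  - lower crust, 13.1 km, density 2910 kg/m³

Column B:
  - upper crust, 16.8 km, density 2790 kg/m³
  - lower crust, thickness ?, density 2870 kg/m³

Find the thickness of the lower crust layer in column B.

Take the compensation level at the base of the deeper column (depth z_c below the surface of column A) and equate Σ ρ_i t_i down to z_c; mantle fills any gap and the z_c terms cancel.
Column A: 2.7×923 + 12.6×2870 + 13.1×2910 + (z_c − 28.4)×3200
Column B: 0.925×0 + 16.8×2790 + x×2870 + (z_c − 0.925 − 16.8 − x)×3200
The z_c×3200 term appears on both sides and cancels. Collect the known terms of each column as K = Σ(ρt)_known − 3200 × (depth of known layers): K_A = 76775.1 − 3200×28.4 = −14104.9; K_B = 46872 − 3200×(0.925 + 16.8) = −9848.
Balance: K_A = K_B − x×(3200 − 2870), so x = (K_B − K_A)/(3200 − 2870) = 4256.9/330 = 12.9 km.

12.9 km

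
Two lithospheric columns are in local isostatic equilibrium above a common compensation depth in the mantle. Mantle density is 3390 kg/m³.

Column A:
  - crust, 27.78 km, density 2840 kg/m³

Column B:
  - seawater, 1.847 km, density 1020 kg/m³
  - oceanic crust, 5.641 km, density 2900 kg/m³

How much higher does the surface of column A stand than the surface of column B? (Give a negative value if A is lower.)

2.4 km

For any compensation level in the mantle, the mantle terms cancel and isostasy reduces to e = (Σt_A − Σt_B) − (Σ(ρt)_A − Σ(ρt)_B) / ρ_m.
Σt_A = 27.78 km; Σt_B = 7.488 km; Σ(ρt)_A = 78895.2; Σ(ρt)_B = 18242.84 (in km·kg/m³).
e = (27.78 − 7.488) − (78895.2 − 18242.84) / 3390 = 2.4 km.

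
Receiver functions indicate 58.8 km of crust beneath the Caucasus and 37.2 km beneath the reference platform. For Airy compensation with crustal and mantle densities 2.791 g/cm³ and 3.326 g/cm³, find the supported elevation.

3.47 km

Excess crust Δ = 58.8 km − 37.2 km = 21.6 km, split between elevation h and root r with h + r = Δ.
Airy balance ρ_c h = (ρ_m − ρ_c) r gives r = h ρ_c/(ρ_m − ρ_c), so h (1 + ρ_c/(ρ_m − ρ_c)) = Δ, i.e. h = Δ (ρ_m − ρ_c)/ρ_m.
h = 21.6 km × 0.535/3.326 = 3.47 km.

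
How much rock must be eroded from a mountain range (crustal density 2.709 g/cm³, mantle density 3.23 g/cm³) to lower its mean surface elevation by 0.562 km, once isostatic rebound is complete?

3.48 km

Net drop Δ = e − u = e − e ρ_c/ρ_m = e (ρ_m − ρ_c)/ρ_m.
e = Δ ρ_m/(ρ_m − ρ_c) = 0.562 km × 3.23/0.521 = 3.48 km.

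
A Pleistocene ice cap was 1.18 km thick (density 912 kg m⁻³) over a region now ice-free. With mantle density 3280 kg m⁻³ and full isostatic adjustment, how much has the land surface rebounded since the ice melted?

Removing the load lets mantle flow back in; uplift u satisfies ρ_ice t = ρ_m u.
u = t ρ_ice/ρ_m = 1.18 km × 912/3280 = 0.328 km.

0.328 km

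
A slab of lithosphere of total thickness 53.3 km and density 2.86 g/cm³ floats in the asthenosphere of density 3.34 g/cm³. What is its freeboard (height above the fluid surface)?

Floating equilibrium: submerged depth d = t ρ_obj/ρ_fluid = 53.3 km × 2.86/3.34 = 45.64 km.
Freeboard = t − d = 53.3 km − 45.64 km = 7.66 km.

7.66 km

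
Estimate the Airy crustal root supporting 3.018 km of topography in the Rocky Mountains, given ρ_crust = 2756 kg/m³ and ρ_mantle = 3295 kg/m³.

15.4 km

In Airy isostatic equilibrium: the weight of the topography is balanced by the buoyancy of the root, ρ_c h = (ρ_m − ρ_c) r.
r = h · ρ_c / (ρ_m − ρ_c) = 3.018 km × 2756 / (3295 − 2756) = 15.4 km.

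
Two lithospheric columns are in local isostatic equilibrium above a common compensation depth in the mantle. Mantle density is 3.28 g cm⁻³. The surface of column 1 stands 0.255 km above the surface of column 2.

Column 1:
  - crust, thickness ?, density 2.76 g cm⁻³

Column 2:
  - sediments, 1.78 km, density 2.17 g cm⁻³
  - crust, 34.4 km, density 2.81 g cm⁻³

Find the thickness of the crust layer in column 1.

36.5 km

Take the compensation level at the base of the deeper column (depth z_c below the surface of column 1) and equate Σ ρ_i t_i down to z_c; mantle fills any gap and the z_c terms cancel.
Column 1: x×2.76 + (z_c − 0 − x)×3.28
Column 2: 0.255×0 + 1.78×2.17 + 34.4×2.81 + (z_c − 0.255 − 36.18)×3.28
The z_c×3.28 term appears on both sides and cancels. Collect the known terms of each column as K = Σ(ρt)_known − 3.28 × (depth of known layers): K_1 = 0 − 3.28×0 = 0; K_2 = 100.5266 − 3.28×(0.255 + 36.18) = −18.9802.
Balance: K_1 − x×(3.28 − 2.76) = K_2, so x = (K_1 − K_2)/(3.28 − 2.76) = 18.9802/0.52 = 36.5 km.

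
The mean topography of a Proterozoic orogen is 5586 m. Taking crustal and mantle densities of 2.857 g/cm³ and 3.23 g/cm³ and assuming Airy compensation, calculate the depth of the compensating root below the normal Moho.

42800 m

Equating mass per unit area of the two columns: the weight of the topography is balanced by the buoyancy of the root, ρ_c h = (ρ_m − ρ_c) r.
r = h · ρ_c / (ρ_m − ρ_c) = 5586 m × 2.857 / (3.23 − 2.857) = 42800 m.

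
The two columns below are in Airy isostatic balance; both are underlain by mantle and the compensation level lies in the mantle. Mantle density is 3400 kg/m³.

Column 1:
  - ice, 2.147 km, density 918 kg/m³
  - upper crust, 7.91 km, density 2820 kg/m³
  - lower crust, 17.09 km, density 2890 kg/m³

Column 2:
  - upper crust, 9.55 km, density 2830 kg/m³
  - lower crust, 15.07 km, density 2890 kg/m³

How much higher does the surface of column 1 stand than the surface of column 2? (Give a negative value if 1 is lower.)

1.62 km

For any compensation level in the mantle, the mantle terms cancel and isostasy reduces to e = (Σt_1 − Σt_2) − (Σ(ρt)_1 − Σ(ρt)_2) / ρ_m.
Σt_1 = 27.147 km; Σt_2 = 24.62 km; Σ(ρt)_1 = 73667.246; Σ(ρt)_2 = 70578.8 (in km·kg/m³).
e = (27.147 − 24.62) − (73667.246 − 70578.8) / 3400 = 1.62 km.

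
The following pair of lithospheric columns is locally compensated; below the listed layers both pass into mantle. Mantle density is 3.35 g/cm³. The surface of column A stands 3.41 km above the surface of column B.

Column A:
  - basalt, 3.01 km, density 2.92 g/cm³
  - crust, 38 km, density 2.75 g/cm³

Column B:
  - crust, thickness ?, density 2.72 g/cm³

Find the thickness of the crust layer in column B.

Take the compensation level at the base of the deeper column (depth z_c below the surface of column A) and equate Σ ρ_i t_i down to z_c; mantle fills any gap and the z_c terms cancel.
Column A: 3.01×2.92 + 38×2.75 + (z_c − 41.01)×3.35
Column B: 3.41×0 + x×2.72 + (z_c − 3.41 − 0 − x)×3.35
The z_c×3.35 term appears on both sides and cancels. Collect the known terms of each column as K = Σ(ρt)_known − 3.35 × (depth of known layers): K_A = 113.2892 − 3.35×41.01 = −24.0943; K_B = 0 − 3.35×(3.41 + 0) = −11.4235.
Balance: K_A = K_B − x×(3.35 − 2.72), so x = (K_B − K_A)/(3.35 − 2.72) = 12.6708/0.63 = 20.1 km.

20.1 km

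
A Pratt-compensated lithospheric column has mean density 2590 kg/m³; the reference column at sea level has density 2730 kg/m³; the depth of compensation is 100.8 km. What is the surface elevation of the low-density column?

ρ_ref D = ρ (D + h) → h = D (ρ_ref − ρ)/ρ.
h = 100.8 km × (2730 − 2590)/2590 = 5.45 km.

5.45 km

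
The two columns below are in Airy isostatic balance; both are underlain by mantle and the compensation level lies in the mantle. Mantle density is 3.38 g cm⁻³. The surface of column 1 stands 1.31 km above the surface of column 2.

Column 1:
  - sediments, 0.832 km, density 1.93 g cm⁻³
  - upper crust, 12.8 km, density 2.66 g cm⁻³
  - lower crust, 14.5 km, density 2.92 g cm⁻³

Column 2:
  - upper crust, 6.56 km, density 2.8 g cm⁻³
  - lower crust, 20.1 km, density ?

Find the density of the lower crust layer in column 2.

2.94 g cm⁻³

Take the compensation level at the base of the deeper column (depth z_c below the surface of column 1) and equate Σ ρ_i t_i down to z_c; mantle fills any gap and the z_c terms cancel.
Column 1: 0.832×1.93 + 12.8×2.66 + 14.5×2.92 + (z_c − 28.132)×3.38
Column 2: 1.31×0 + 6.56×2.8 + 20.1×ρ + (z_c − 1.31 − 26.66)×3.38
The z_c×3.38 term appears on both sides and cancels. Collect the known terms of each column as K = Σ(ρt)_known − 3.38 × (depth of known layers): K_1 = 77.99376 − 3.38×28.132 = −17.0924; K_2 = 18.368 − 3.38×(1.31 + 26.66) = −76.1706.
Balance: K_1 = K_2 + 20.1×ρ, so ρ = (K_1 − K_2)/20.1 = 59.0782/20.1 = 2.94 g cm⁻³.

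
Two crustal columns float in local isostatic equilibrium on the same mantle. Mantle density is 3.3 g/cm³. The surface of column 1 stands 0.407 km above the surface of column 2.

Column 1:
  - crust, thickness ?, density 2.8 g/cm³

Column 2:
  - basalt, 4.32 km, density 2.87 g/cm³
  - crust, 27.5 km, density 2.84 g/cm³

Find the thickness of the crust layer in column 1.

31.7 km

Take the compensation level at the base of the deeper column (depth z_c below the surface of column 1) and equate Σ ρ_i t_i down to z_c; mantle fills any gap and the z_c terms cancel.
Column 1: x×2.8 + (z_c − 0 − x)×3.3
Column 2: 0.407×0 + 4.32×2.87 + 27.5×2.84 + (z_c − 0.407 − 31.82)×3.3
The z_c×3.3 term appears on both sides and cancels. Collect the known terms of each column as K = Σ(ρt)_known − 3.3 × (depth of known layers): K_1 = 0 − 3.3×0 = 0; K_2 = 90.4984 − 3.3×(0.407 + 31.82) = −15.8507.
Balance: K_1 − x×(3.3 − 2.8) = K_2, so x = (K_1 − K_2)/(3.3 − 2.8) = 15.8507/0.5 = 31.7 km.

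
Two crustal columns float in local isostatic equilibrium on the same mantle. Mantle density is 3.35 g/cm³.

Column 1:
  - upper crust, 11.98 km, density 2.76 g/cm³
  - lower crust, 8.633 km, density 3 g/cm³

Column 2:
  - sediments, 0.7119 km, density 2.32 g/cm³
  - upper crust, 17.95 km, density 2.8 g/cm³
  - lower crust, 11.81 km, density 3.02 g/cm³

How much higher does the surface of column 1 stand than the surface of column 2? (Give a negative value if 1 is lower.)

For any compensation level in the mantle, the mantle terms cancel and isostasy reduces to e = (Σt_1 − Σt_2) − (Σ(ρt)_1 − Σ(ρt)_2) / ρ_m.
Σt_1 = 20.613 km; Σt_2 = 30.4719 km; Σ(ρt)_1 = 58.9638; Σ(ρt)_2 = 87.577808 (in km·g/cm³).
e = (20.613 − 30.4719) − (58.9638 − 87.577808) / 3.35 = −1.32 km.

−1.32 km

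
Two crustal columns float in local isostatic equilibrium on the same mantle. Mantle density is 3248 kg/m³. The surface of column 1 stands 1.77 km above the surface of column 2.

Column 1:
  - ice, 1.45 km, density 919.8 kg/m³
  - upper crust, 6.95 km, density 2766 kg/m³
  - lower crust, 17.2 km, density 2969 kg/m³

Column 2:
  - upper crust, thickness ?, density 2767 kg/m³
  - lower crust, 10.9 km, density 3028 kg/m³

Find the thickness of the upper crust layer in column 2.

Take the compensation level at the base of the deeper column (depth z_c below the surface of column 1) and equate Σ ρ_i t_i down to z_c; mantle fills any gap and the z_c terms cancel.
Column 1: 1.45×919.8 + 6.95×2766 + 17.2×2969 + (z_c − 25.6)×3248
Column 2: 1.77×0 + x×2767 + 10.9×3028 + (z_c − 1.77 − 10.9 − x)×3248
The z_c×3248 term appears on both sides and cancels. Collect the known terms of each column as K = Σ(ρt)_known − 3248 × (depth of known layers): K_1 = 71624.21 − 3248×25.6 = −11524.59; K_2 = 33005.2 − 3248×(1.77 + 10.9) = −8146.96.
Balance: K_1 = K_2 − x×(3248 − 2767), so x = (K_2 − K_1)/(3248 − 2767) = 3377.63/481 = 7.02 km.

7.02 km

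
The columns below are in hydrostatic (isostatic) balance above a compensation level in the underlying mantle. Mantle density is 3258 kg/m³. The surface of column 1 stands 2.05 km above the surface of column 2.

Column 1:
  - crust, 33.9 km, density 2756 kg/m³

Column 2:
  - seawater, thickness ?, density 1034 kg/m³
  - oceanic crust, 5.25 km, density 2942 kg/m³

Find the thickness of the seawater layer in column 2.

Take the compensation level at the base of the deeper column (depth z_c below the surface of column 1) and equate Σ ρ_i t_i down to z_c; mantle fills any gap and the z_c terms cancel.
Column 1: 33.9×2756 + (z_c − 33.9)×3258
Column 2: 2.05×0 + x×1034 + 5.25×2942 + (z_c − 2.05 − 5.25 − x)×3258
The z_c×3258 term appears on both sides and cancels. Collect the known terms of each column as K = Σ(ρt)_known − 3258 × (depth of known layers): K_1 = 93428.4 − 3258×33.9 = −17017.8; K_2 = 15445.5 − 3258×(2.05 + 5.25) = −8337.9.
Balance: K_1 = K_2 − x×(3258 − 1034), so x = (K_2 − K_1)/(3258 − 1034) = 8679.9/2224 = 3.9 km.

3.9 km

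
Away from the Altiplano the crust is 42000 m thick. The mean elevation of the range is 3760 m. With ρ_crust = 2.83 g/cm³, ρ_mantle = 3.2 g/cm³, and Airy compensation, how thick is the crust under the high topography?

74500 m

Root depth r = h ρ_c / (ρ_m − ρ_c) = 3760 m × 2.83 / 0.37 = 28760 m.
Total thickness = T + h + r = 42000 m + 3760 m + 28760 m = 74500 m.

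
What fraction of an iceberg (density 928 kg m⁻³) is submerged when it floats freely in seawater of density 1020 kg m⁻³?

0.91

Submerged fraction = ρ_obj/ρ_fluid = 928/1020 = 0.91.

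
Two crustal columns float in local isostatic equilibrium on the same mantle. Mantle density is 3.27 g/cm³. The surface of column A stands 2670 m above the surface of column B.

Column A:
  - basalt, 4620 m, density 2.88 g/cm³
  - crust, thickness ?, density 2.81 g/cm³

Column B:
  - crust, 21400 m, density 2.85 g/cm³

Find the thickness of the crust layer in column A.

34600 m

Take the compensation level at the base of the deeper column (depth z_c below the surface of column A) and equate Σ ρ_i t_i down to z_c; mantle fills any gap and the z_c terms cancel.
Column A: 4620×2.88 + x×2.81 + (z_c − 4620 − x)×3.27
Column B: 2670×0 + 21400×2.85 + (z_c − 2670 − 21400)×3.27
The z_c×3.27 term appears on both sides and cancels. Collect the known terms of each column as K = Σ(ρt)_known − 3.27 × (depth of known layers): K_A = 13305.6 − 3.27×4620 = −1801.8; K_B = 60990 − 3.27×(2670 + 21400) = −17718.9.
Balance: K_A − x×(3.27 − 2.81) = K_B, so x = (K_A − K_B)/(3.27 − 2.81) = 15917.1/0.46 = 34600 m.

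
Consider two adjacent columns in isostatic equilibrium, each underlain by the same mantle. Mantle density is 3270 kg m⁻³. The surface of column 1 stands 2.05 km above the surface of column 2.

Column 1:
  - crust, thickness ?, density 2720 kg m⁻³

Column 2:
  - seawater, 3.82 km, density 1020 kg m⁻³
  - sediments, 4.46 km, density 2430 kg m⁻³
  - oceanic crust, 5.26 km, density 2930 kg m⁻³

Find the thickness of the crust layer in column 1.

37.9 km

Take the compensation level at the base of the deeper column (depth z_c below the surface of column 1) and equate Σ ρ_i t_i down to z_c; mantle fills any gap and the z_c terms cancel.
Column 1: x×2720 + (z_c − 0 − x)×3270
Column 2: 2.05×0 + 3.82×1020 + 4.46×2430 + 5.26×2930 + (z_c − 2.05 − 13.54)×3270
The z_c×3270 term appears on both sides and cancels. Collect the known terms of each column as K = Σ(ρt)_known − 3270 × (depth of known layers): K_1 = 0 − 3270×0 = 0; K_2 = 30146 − 3270×(2.05 + 13.54) = −20833.3.
Balance: K_1 − x×(3270 − 2720) = K_2, so x = (K_1 − K_2)/(3270 − 2720) = 20833.3/550 = 37.9 km.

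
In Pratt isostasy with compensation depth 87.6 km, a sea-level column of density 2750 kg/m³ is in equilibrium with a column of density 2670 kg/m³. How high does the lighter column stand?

2.62 km

ρ_ref D = ρ (D + h) → h = D (ρ_ref − ρ)/ρ.
h = 87.6 km × (2750 − 2670)/2670 = 2.62 km.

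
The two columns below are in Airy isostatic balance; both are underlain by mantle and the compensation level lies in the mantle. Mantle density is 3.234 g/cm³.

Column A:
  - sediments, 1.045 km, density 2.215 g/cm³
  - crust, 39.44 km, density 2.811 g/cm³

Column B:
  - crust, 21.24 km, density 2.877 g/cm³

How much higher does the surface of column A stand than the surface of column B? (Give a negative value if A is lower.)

For any compensation level in the mantle, the mantle terms cancel and isostasy reduces to e = (Σt_A − Σt_B) − (Σ(ρt)_A − Σ(ρt)_B) / ρ_m.
Σt_A = 40.485 km; Σt_B = 21.24 km; Σ(ρt)_A = 113.180515; Σ(ρt)_B = 61.10748 (in km·g/cm³).
e = (40.485 − 21.24) − (113.180515 − 61.10748) / 3.234 = 3.14 km.

3.14 km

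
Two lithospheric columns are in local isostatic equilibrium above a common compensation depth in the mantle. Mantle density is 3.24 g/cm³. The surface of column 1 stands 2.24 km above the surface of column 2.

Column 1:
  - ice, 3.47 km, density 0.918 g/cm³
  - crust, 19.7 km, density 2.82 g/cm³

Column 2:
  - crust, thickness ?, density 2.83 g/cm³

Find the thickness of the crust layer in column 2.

22.1 km

Take the compensation level at the base of the deeper column (depth z_c below the surface of column 1) and equate Σ ρ_i t_i down to z_c; mantle fills any gap and the z_c terms cancel.
Column 1: 3.47×0.918 + 19.7×2.82 + (z_c − 23.17)×3.24
Column 2: 2.24×0 + x×2.83 + (z_c − 2.24 − 0 − x)×3.24
The z_c×3.24 term appears on both sides and cancels. Collect the known terms of each column as K = Σ(ρt)_known − 3.24 × (depth of known layers): K_1 = 58.73946 − 3.24×23.17 = −16.33134; K_2 = 0 − 3.24×(2.24 + 0) = −7.2576.
Balance: K_1 = K_2 − x×(3.24 − 2.83), so x = (K_2 − K_1)/(3.24 − 2.83) = 9.07374/0.41 = 22.1 km.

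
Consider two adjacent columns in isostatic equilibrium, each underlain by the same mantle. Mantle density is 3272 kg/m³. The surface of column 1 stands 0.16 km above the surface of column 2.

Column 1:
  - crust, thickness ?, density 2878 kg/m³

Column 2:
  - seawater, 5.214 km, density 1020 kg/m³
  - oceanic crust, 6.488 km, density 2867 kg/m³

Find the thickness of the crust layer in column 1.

37.8 km

Take the compensation level at the base of the deeper column (depth z_c below the surface of column 1) and equate Σ ρ_i t_i down to z_c; mantle fills any gap and the z_c terms cancel.
Column 1: x×2878 + (z_c − 0 − x)×3272
Column 2: 0.16×0 + 5.214×1020 + 6.488×2867 + (z_c − 0.16 − 11.702)×3272
The z_c×3272 term appears on both sides and cancels. Collect the known terms of each column as K = Σ(ρt)_known − 3272 × (depth of known layers): K_1 = 0 − 3272×0 = 0; K_2 = 23919.376 − 3272×(0.16 + 11.702) = −14893.088.
Balance: K_1 − x×(3272 − 2878) = K_2, so x = (K_1 − K_2)/(3272 − 2878) = 14893.1/394 = 37.8 km.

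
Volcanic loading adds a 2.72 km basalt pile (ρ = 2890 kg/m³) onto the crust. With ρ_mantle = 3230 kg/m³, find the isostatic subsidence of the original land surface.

2.43 km

Subaerial loading: s = t ρ_load / ρ_m.
s = 2.72 km × 2890/3230 = 2.43 km.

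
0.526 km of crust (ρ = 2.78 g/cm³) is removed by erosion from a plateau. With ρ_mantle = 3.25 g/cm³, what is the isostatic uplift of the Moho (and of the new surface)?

0.45 km

Unloading: uplift u = e ρ_c/ρ_m = 0.526 km × 2.78/3.25 = 0.45 km.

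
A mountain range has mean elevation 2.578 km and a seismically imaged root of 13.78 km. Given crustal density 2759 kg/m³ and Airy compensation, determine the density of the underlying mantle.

Airy balance: ρ_c h = (ρ_m − ρ_c) r → ρ_m = ρ_c (1 + h/r).
ρ_m = 2759 × (1 + 2.578 km/13.78 km) = 3280 kg/m³.

3280 kg/m³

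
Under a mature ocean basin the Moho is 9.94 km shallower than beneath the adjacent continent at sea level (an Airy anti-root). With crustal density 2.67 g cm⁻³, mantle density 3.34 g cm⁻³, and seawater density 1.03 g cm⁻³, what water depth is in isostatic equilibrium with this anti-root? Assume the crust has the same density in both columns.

4.06 km

Replacing a thickness d of crust by seawater at the top must be balanced by replacing crust with mantle at the base: d (ρ_c − ρ_w) = a (ρ_m − ρ_c).
d = a (ρ_m − ρ_c)/(ρ_c − ρ_w) = 9.94 km × 0.67/1.64 = 4.06 km.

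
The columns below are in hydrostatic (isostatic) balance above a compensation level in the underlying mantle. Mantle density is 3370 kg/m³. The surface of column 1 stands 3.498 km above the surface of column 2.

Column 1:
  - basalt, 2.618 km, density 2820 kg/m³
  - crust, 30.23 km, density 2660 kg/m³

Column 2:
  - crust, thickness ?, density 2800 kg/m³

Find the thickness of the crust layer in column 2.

Take the compensation level at the base of the deeper column (depth z_c below the surface of column 1) and equate Σ ρ_i t_i down to z_c; mantle fills any gap and the z_c terms cancel.
Column 1: 2.618×2820 + 30.23×2660 + (z_c − 32.848)×3370
Column 2: 3.498×0 + x×2800 + (z_c − 3.498 − 0 − x)×3370
The z_c×3370 term appears on both sides and cancels. Collect the known terms of each column as K = Σ(ρt)_known − 3370 × (depth of known layers): K_1 = 87794.56 − 3370×32.848 = −22903.2; K_2 = 0 − 3370×(3.498 + 0) = −11788.26.
Balance: K_1 = K_2 − x×(3370 − 2800), so x = (K_2 − K_1)/(3370 − 2800) = 11114.9/570 = 19.5 km.

19.5 km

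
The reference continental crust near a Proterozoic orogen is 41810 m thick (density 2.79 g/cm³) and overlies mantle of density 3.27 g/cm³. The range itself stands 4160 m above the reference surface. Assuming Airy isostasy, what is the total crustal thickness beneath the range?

Root depth r = h ρ_c / (ρ_m − ρ_c) = 4160 m × 2.79 / 0.48 = 24180 m.
Total thickness = T + h + r = 41810 m + 4160 m + 24180 m = 70200 m.

70200 m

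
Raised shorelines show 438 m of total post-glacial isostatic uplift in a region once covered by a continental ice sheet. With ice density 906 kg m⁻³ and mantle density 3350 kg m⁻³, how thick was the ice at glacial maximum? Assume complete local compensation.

1620 m

u = t ρ_ice/ρ_m → t = u ρ_m/ρ_ice = 438 m × 3350/906 = 1620 m.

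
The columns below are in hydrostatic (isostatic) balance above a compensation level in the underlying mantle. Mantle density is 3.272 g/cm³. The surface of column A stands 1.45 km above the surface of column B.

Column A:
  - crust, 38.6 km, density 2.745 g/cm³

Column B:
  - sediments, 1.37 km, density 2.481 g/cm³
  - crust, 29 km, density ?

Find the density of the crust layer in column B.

Take the compensation level at the base of the deeper column (depth z_c below the surface of column A) and equate Σ ρ_i t_i down to z_c; mantle fills any gap and the z_c terms cancel.
Column A: 38.6×2.745 + (z_c − 38.6)×3.272
Column B: 1.45×0 + 1.37×2.481 + 29×ρ + (z_c − 1.45 − 30.37)×3.272
The z_c×3.272 term appears on both sides and cancels. Collect the known terms of each column as K = Σ(ρt)_known − 3.272 × (depth of known layers): K_A = 105.957 − 3.272×38.6 = −20.3422; K_B = 3.39897 − 3.272×(1.45 + 30.37) = −100.71607.
Balance: K_A = K_B + 29×ρ, so ρ = (K_A − K_B)/29 = 80.3739/29 = 2.77 g/cm³.

2.77 g/cm³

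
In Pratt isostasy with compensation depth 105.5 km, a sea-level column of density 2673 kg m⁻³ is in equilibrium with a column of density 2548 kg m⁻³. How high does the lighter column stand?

ρ_ref D = ρ (D + h) → h = D (ρ_ref − ρ)/ρ.
h = 105.5 km × (2673 − 2548)/2548 = 5.18 km.

5.18 km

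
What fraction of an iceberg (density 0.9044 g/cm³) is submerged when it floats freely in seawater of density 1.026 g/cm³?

Submerged fraction = ρ_obj/ρ_fluid = 0.9044/1.026 = 88.1%.

88.1%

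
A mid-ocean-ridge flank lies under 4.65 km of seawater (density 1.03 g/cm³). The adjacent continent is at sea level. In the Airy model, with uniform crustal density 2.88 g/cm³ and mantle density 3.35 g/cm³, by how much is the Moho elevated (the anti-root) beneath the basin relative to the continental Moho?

18.3 km

By Archimedes' principle applied to the lithosphere: replacing crust with seawater at the top is compensated by replacing crust with mantle at the base: d (ρ_c − ρ_w) = a (ρ_m − ρ_c).
a = d (ρ_c − ρ_w)/(ρ_m − ρ_c) = 4.65 km × 1.85/0.47 = 18.3 km.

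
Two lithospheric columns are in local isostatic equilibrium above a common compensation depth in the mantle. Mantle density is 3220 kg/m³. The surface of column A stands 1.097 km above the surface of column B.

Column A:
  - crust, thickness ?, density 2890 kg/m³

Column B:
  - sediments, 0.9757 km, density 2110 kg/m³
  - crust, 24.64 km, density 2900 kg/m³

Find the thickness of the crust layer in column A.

37.9 km

Take the compensation level at the base of the deeper column (depth z_c below the surface of column A) and equate Σ ρ_i t_i down to z_c; mantle fills any gap and the z_c terms cancel.
Column A: x×2890 + (z_c − 0 − x)×3220
Column B: 1.097×0 + 0.9757×2110 + 24.64×2900 + (z_c − 1.097 − 25.6157)×3220
The z_c×3220 term appears on both sides and cancels. Collect the known terms of each column as K = Σ(ρt)_known − 3220 × (depth of known layers): K_A = 0 − 3220×0 = 0; K_B = 73514.727 − 3220×(1.097 + 25.6157) = −12500.167.
Balance: K_A − x×(3220 − 2890) = K_B, so x = (K_A − K_B)/(3220 − 2890) = 12500.2/330 = 37.9 km.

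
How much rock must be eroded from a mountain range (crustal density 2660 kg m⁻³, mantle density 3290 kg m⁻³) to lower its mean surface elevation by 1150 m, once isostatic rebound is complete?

6010 m

Net drop Δ = e − u = e − e ρ_c/ρ_m = e (ρ_m − ρ_c)/ρ_m.
e = Δ ρ_m/(ρ_m − ρ_c) = 1150 m × 3290/630 = 6010 m.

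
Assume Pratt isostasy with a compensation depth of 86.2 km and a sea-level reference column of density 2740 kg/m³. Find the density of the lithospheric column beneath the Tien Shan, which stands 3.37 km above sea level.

2640 kg/m³

Pratt balance: ρ_ref D = ρ (D + h).
ρ = ρ_ref D/(D + h) = 2740 × 86.2 km/(86.2 km + 3.37 km) = 2640 kg/m³.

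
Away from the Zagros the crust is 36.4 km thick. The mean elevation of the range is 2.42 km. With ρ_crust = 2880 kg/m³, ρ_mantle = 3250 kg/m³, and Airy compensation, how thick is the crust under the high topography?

57.7 km

Root depth r = h ρ_c / (ρ_m − ρ_c) = 2.42 km × 2880 / 370 = 18.84 km.
Total thickness = T + h + r = 36.4 km + 2.42 km + 18.84 km = 57.7 km.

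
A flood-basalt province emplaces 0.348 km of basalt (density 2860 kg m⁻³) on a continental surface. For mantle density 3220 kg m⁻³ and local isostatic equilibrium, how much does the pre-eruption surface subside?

0.309 km

Subaerial loading: s = t ρ_load / ρ_m.
s = 0.348 km × 2860/3220 = 0.309 km.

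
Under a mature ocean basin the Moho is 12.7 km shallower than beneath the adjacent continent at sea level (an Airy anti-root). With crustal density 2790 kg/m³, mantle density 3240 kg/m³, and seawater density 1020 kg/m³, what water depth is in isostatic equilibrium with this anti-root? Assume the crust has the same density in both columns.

Replacing a thickness d of crust by seawater at the top must be balanced by replacing crust with mantle at the base: d (ρ_c − ρ_w) = a (ρ_m − ρ_c).
d = a (ρ_m − ρ_c)/(ρ_c − ρ_w) = 12.7 km × 450/1770 = 3.23 km.

3.23 km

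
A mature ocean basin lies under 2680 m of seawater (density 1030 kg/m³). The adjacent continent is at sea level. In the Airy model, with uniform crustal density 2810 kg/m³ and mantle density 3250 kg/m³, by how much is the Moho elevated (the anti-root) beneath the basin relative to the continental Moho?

Equating mass per unit area of the two columns: replacing crust with seawater at the top is compensated by replacing crust with mantle at the base: d (ρ_c − ρ_w) = a (ρ_m − ρ_c).
a = d (ρ_c − ρ_w)/(ρ_m − ρ_c) = 2680 m × 1780/440 = 10800 m.

10800 m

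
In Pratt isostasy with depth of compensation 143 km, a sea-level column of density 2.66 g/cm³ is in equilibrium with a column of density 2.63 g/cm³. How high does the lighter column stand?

1.63 km

ρ_ref D = ρ (D + h) → h = D (ρ_ref − ρ)/ρ.
h = 143 km × (2.66 − 2.63)/2.63 = 1.63 km.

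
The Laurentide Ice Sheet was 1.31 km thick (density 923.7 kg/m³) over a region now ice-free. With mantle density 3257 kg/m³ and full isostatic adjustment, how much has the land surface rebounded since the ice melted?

Removing the load lets mantle flow back in; uplift u satisfies ρ_ice t = ρ_m u.
u = t ρ_ice/ρ_m = 1.31 km × 923.7/3257 = 0.372 km.

0.372 km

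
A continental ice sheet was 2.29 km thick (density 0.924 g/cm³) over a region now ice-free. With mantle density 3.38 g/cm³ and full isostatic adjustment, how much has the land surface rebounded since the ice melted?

Removing the load lets mantle flow back in; uplift u satisfies ρ_ice t = ρ_m u.
u = t ρ_ice/ρ_m = 2.29 km × 0.924/3.38 = 0.626 km.

0.626 km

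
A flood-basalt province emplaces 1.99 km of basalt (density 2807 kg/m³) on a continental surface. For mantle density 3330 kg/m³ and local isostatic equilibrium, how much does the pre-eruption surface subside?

1.68 km

Subaerial loading: s = t ρ_load / ρ_m.
s = 1.99 km × 2807/3330 = 1.68 km.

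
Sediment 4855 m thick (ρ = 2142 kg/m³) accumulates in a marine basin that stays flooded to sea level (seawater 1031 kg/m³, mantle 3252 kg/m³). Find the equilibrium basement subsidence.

2430 m

Submarine loading: the sediment displaces seawater, and the subsidence is in turn flooded, so s (ρ_m − ρ_w) = t (ρ_sed − ρ_w).
s = 4855 m × (2142 − 1031) / (3252 − 1031) = 2430 m.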